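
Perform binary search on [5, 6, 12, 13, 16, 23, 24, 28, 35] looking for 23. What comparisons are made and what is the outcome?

Binary search for 23 in [5, 6, 12, 13, 16, 23, 24, 28, 35]:

lo=0, hi=8, mid=4, arr[mid]=16 -> 16 < 23, search right half
lo=5, hi=8, mid=6, arr[mid]=24 -> 24 > 23, search left half
lo=5, hi=5, mid=5, arr[mid]=23 -> Found target at index 5!

Binary search finds 23 at index 5 after 3 comparisons. The search repeatedly halves the search space by comparing with the middle element.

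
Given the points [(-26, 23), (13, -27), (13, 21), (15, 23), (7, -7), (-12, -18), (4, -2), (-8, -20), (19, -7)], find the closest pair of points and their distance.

Computing all pairwise distances among 9 points:

d((-26, 23), (13, -27)) = 63.4114
d((-26, 23), (13, 21)) = 39.0512
d((-26, 23), (15, 23)) = 41.0
d((-26, 23), (7, -7)) = 44.5982
d((-26, 23), (-12, -18)) = 43.3244
d((-26, 23), (4, -2)) = 39.0512
d((-26, 23), (-8, -20)) = 46.6154
d((-26, 23), (19, -7)) = 54.0833
d((13, -27), (13, 21)) = 48.0
d((13, -27), (15, 23)) = 50.04
d((13, -27), (7, -7)) = 20.8806
d((13, -27), (-12, -18)) = 26.5707
d((13, -27), (4, -2)) = 26.5707
d((13, -27), (-8, -20)) = 22.1359
d((13, -27), (19, -7)) = 20.8806
d((13, 21), (15, 23)) = 2.8284 <-- minimum
d((13, 21), (7, -7)) = 28.6356
d((13, 21), (-12, -18)) = 46.3249
d((13, 21), (4, -2)) = 24.6982
d((13, 21), (-8, -20)) = 46.0652
d((13, 21), (19, -7)) = 28.6356
d((15, 23), (7, -7)) = 31.0483
d((15, 23), (-12, -18)) = 49.0918
d((15, 23), (4, -2)) = 27.313
d((15, 23), (-8, -20)) = 48.7647
d((15, 23), (19, -7)) = 30.2655
d((7, -7), (-12, -18)) = 21.9545
d((7, -7), (4, -2)) = 5.831
d((7, -7), (-8, -20)) = 19.8494
d((7, -7), (19, -7)) = 12.0
d((-12, -18), (4, -2)) = 22.6274
d((-12, -18), (-8, -20)) = 4.4721
d((-12, -18), (19, -7)) = 32.8938
d((4, -2), (-8, -20)) = 21.6333
d((4, -2), (19, -7)) = 15.8114
d((-8, -20), (19, -7)) = 29.9666

Closest pair: (13, 21) and (15, 23) with distance 2.8284

The closest pair is (13, 21) and (15, 23) with Euclidean distance 2.8284. For 9 points, brute-force pairwise comparison is shown above. For large n, the divide-and-conquer algorithm (sort by x, recurse on halves, check the dividing strip) achieves O(n log n).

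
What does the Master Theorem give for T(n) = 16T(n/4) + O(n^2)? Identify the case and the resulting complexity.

Master Theorem for T(n) = 16T(n/4) + O(n^2):

a = 16, b = 4, c = 2
log_b(a) = log_4(16) = 2.0000

Case 2: c = 2 = log_4(16) = 2.0000
T(n) = O(n^2 log n) = O(n^2 log n)

For T(n) = 16T(n/4) + O(n^2): log_4(16) = 2.0000. This is Case 2 of the Master Theorem (c = log_b(a), equal work at all levels), giving O(n^2 log n).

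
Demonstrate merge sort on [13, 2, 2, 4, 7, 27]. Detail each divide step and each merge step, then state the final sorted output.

Merge sort trace:

Split: [13, 2, 2, 4, 7, 27] -> [13, 2, 2] and [4, 7, 27]
  Split: [13, 2, 2] -> [13] and [2, 2]
    Split: [2, 2] -> [2] and [2]
    Merge: [2] + [2] -> [2, 2]
  Merge: [13] + [2, 2] -> [2, 2, 13]
  Split: [4, 7, 27] -> [4] and [7, 27]
    Split: [7, 27] -> [7] and [27]
    Merge: [7] + [27] -> [7, 27]
  Merge: [4] + [7, 27] -> [4, 7, 27]
Merge: [2, 2, 13] + [4, 7, 27] -> [2, 2, 4, 7, 13, 27]

Final sorted array: [2, 2, 4, 7, 13, 27]

The merge sort proceeds by recursively splitting the array and merging sorted halves.
After all merges, the sorted array is [2, 2, 4, 7, 13, 27].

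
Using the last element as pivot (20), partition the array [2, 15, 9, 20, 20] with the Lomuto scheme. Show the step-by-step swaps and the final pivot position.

Lomuto partition with pivot = 20:

Initial array: [2, 15, 9, 20, 20]

arr[0]=2 <= 20: swap with position 0, array becomes [2, 15, 9, 20, 20]
arr[1]=15 <= 20: swap with position 1, array becomes [2, 15, 9, 20, 20]
arr[2]=9 <= 20: swap with position 2, array becomes [2, 15, 9, 20, 20]
arr[3]=20 <= 20: swap with position 3, array becomes [2, 15, 9, 20, 20]

Place pivot at position 4: [2, 15, 9, 20, 20]
Pivot position: 4

After partitioning with pivot 20, the array becomes [2, 15, 9, 20, 20]. The pivot is placed at index 4. All elements to the left of the pivot are <= 20, and all elements to the right are > 20.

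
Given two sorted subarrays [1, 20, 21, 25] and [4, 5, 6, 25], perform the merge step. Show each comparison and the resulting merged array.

Merging process:

Compare 1 vs 4: take 1 from left. Merged: [1]
Compare 20 vs 4: take 4 from right. Merged: [1, 4]
Compare 20 vs 5: take 5 from right. Merged: [1, 4, 5]
Compare 20 vs 6: take 6 from right. Merged: [1, 4, 5, 6]
Compare 20 vs 25: take 20 from left. Merged: [1, 4, 5, 6, 20]
Compare 21 vs 25: take 21 from left. Merged: [1, 4, 5, 6, 20, 21]
Compare 25 vs 25: take 25 from left. Merged: [1, 4, 5, 6, 20, 21, 25]
Append remaining from right: [25]. Merged: [1, 4, 5, 6, 20, 21, 25, 25]

Final merged array: [1, 4, 5, 6, 20, 21, 25, 25]
Total comparisons: 7

The merged array is [1, 4, 5, 6, 20, 21, 25, 25], requiring 7 comparisons. The merge step runs in O(n) time where n is the total number of elements.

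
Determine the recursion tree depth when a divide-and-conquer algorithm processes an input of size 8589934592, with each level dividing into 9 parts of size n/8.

For divide and conquer with division factor 8:

Problem sizes at each level:
Level 0: 8589934592
Level 1: 1073741824
Level 2: 134217728
Level 3: 16777216
Level 4: 2097152
Level 5: 262144
Level 6: 32768
Level 7: 4096
Level 8: 512
Level 9: 64
Level 10: 8
Level 11: 1

The root is level 0 and the size-1 base case is level 11 (the tree spans levels 0 through 11, i.e. 12 levels counting the root), so the depth is the number of divisions: log_8(8589934592) = 11

The recursion tree depth is log_8(8589934592) = 11. At each level, the problem size is divided by 8, so it takes 11 divisions to reduce to a base case of size 1. The algorithm makes 9 recursive calls at each level.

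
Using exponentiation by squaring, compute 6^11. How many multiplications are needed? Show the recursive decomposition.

Computing 6^11 by squaring (build up from 6^1; each line after the first costs one multiplication):

6^1 = 6
6^2 = (6^1)^2 = 6^2 = 36
6^4 = (6^2)^2 = 36^2 = 1296
6^5 = 6 * 6^4 = 6 * 1296 = 7776
6^10 = (6^5)^2 = 7776^2 = 60466176
6^11 = 6 * 6^10 = 6 * 60466176 = 362797056

Result: 362797056
Multiplications needed: 5 (5 lines after 6^1)

6^11 = 362797056. Using exponentiation by squaring, this requires 5 multiplications. The key idea: if the exponent is even, square the half-power; if odd, multiply by the base once.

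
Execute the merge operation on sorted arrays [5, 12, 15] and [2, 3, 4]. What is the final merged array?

Merging process:

Compare 5 vs 2: take 2 from right. Merged: [2]
Compare 5 vs 3: take 3 from right. Merged: [2, 3]
Compare 5 vs 4: take 4 from right. Merged: [2, 3, 4]
Append remaining from left: [5, 12, 15]. Merged: [2, 3, 4, 5, 12, 15]

Final merged array: [2, 3, 4, 5, 12, 15]
Total comparisons: 3

The merged array is [2, 3, 4, 5, 12, 15], requiring 3 comparisons. The merge step runs in O(n) time where n is the total number of elements.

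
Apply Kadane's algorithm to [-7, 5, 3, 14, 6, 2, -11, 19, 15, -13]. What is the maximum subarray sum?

Using Kadane's algorithm on [-7, 5, 3, 14, 6, 2, -11, 19, 15, -13]:

Scanning through the array:
Position 1 (value 5): max_ending_here = 5, max_so_far = 5
Position 2 (value 3): max_ending_here = 8, max_so_far = 8
Position 3 (value 14): max_ending_here = 22, max_so_far = 22
Position 4 (value 6): max_ending_here = 28, max_so_far = 28
Position 5 (value 2): max_ending_here = 30, max_so_far = 30
Position 6 (value -11): max_ending_here = 19, max_so_far = 30
Position 7 (value 19): max_ending_here = 38, max_so_far = 38
Position 8 (value 15): max_ending_here = 53, max_so_far = 53
Position 9 (value -13): max_ending_here = 40, max_so_far = 53

Maximum subarray: [5, 3, 14, 6, 2, -11, 19, 15]
Maximum sum: 53

The maximum subarray is [5, 3, 14, 6, 2, -11, 19, 15] with sum 53. This subarray runs from index 1 to index 8.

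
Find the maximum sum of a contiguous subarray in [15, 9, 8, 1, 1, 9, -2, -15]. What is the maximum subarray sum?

Using Kadane's algorithm on [15, 9, 8, 1, 1, 9, -2, -15]:

Scanning through the array:
Position 1 (value 9): max_ending_here = 24, max_so_far = 24
Position 2 (value 8): max_ending_here = 32, max_so_far = 32
Position 3 (value 1): max_ending_here = 33, max_so_far = 33
Position 4 (value 1): max_ending_here = 34, max_so_far = 34
Position 5 (value 9): max_ending_here = 43, max_so_far = 43
Position 6 (value -2): max_ending_here = 41, max_so_far = 43
Position 7 (value -15): max_ending_here = 26, max_so_far = 43

Maximum subarray: [15, 9, 8, 1, 1, 9]
Maximum sum: 43

The maximum subarray is [15, 9, 8, 1, 1, 9] with sum 43. This subarray runs from index 0 to index 5.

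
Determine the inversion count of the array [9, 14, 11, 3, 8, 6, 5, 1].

Finding inversions in [9, 14, 11, 3, 8, 6, 5, 1]:

(0, 3): arr[0]=9 > arr[3]=3
(0, 4): arr[0]=9 > arr[4]=8
(0, 5): arr[0]=9 > arr[5]=6
(0, 6): arr[0]=9 > arr[6]=5
(0, 7): arr[0]=9 > arr[7]=1
(1, 2): arr[1]=14 > arr[2]=11
(1, 3): arr[1]=14 > arr[3]=3
(1, 4): arr[1]=14 > arr[4]=8
(1, 5): arr[1]=14 > arr[5]=6
(1, 6): arr[1]=14 > arr[6]=5
(1, 7): arr[1]=14 > arr[7]=1
(2, 3): arr[2]=11 > arr[3]=3
(2, 4): arr[2]=11 > arr[4]=8
(2, 5): arr[2]=11 > arr[5]=6
(2, 6): arr[2]=11 > arr[6]=5
(2, 7): arr[2]=11 > arr[7]=1
(3, 7): arr[3]=3 > arr[7]=1
(4, 5): arr[4]=8 > arr[5]=6
(4, 6): arr[4]=8 > arr[6]=5
(4, 7): arr[4]=8 > arr[7]=1
(5, 6): arr[5]=6 > arr[6]=5
(5, 7): arr[5]=6 > arr[7]=1
(6, 7): arr[6]=5 > arr[7]=1

Total inversions: 23

The array has 23 inversion(s): (0,3), (0,4), (0,5), (0,6), (0,7), (1,2), (1,3), (1,4), (1,5), (1,6), (1,7), (2,3), (2,4), (2,5), (2,6), (2,7), (3,7), (4,5), (4,6), (4,7), (5,6), (5,7), (6,7). Each pair (i,j) satisfies i < j and arr[i] > arr[j].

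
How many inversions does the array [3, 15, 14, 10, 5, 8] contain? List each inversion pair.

Finding inversions in [3, 15, 14, 10, 5, 8]:

(1, 2): arr[1]=15 > arr[2]=14
(1, 3): arr[1]=15 > arr[3]=10
(1, 4): arr[1]=15 > arr[4]=5
(1, 5): arr[1]=15 > arr[5]=8
(2, 3): arr[2]=14 > arr[3]=10
(2, 4): arr[2]=14 > arr[4]=5
(2, 5): arr[2]=14 > arr[5]=8
(3, 4): arr[3]=10 > arr[4]=5
(3, 5): arr[3]=10 > arr[5]=8

Total inversions: 9

The array has 9 inversion(s): (1,2), (1,3), (1,4), (1,5), (2,3), (2,4), (2,5), (3,4), (3,5). Each pair (i,j) satisfies i < j and arr[i] > arr[j].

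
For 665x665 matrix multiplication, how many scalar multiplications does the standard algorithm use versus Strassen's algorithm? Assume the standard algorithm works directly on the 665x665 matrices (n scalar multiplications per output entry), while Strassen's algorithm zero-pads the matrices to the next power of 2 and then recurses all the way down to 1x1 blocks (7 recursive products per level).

Matrix multiplication for 665x665 matrices:

Strassen's algorithm requires power-of-2 dimensions. Pad 665x665 to 1024x1024 (next power of 2).

Standard algorithm: 665^3 = 294079625 multiplications
Strassen's algorithm: 7^(log2(1024)) = 7^10 = 282475249 multiplications
Savings: 294079625 - 282475249 = 11604376 multiplications

Standard: 294079625 multiplications (665^3). Strassen: 282475249 multiplications (7^10, after padding to 1024x1024). Strassen reduces 8 recursive multiplications to 7 at each level.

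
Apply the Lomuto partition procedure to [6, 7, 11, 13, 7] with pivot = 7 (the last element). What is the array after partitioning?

Lomuto partition with pivot = 7:

Initial array: [6, 7, 11, 13, 7]

arr[0]=6 <= 7: swap with position 0, array becomes [6, 7, 11, 13, 7]
arr[1]=7 <= 7: swap with position 1, array becomes [6, 7, 11, 13, 7]
arr[2]=11 > 7: no swap
arr[3]=13 > 7: no swap

Place pivot at position 2: [6, 7, 7, 13, 11]
Pivot position: 2

After partitioning with pivot 7, the array becomes [6, 7, 7, 13, 11]. The pivot is placed at index 2. All elements to the left of the pivot are <= 7, and all elements to the right are > 7.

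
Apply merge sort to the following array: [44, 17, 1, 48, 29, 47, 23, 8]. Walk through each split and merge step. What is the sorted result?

Merge sort trace:

Split: [44, 17, 1, 48, 29, 47, 23, 8] -> [44, 17, 1, 48] and [29, 47, 23, 8]
  Split: [44, 17, 1, 48] -> [44, 17] and [1, 48]
    Split: [44, 17] -> [44] and [17]
    Merge: [44] + [17] -> [17, 44]
    Split: [1, 48] -> [1] and [48]
    Merge: [1] + [48] -> [1, 48]
  Merge: [17, 44] + [1, 48] -> [1, 17, 44, 48]
  Split: [29, 47, 23, 8] -> [29, 47] and [23, 8]
    Split: [29, 47] -> [29] and [47]
    Merge: [29] + [47] -> [29, 47]
    Split: [23, 8] -> [23] and [8]
    Merge: [23] + [8] -> [8, 23]
  Merge: [29, 47] + [8, 23] -> [8, 23, 29, 47]
Merge: [1, 17, 44, 48] + [8, 23, 29, 47] -> [1, 8, 17, 23, 29, 44, 47, 48]

Final sorted array: [1, 8, 17, 23, 29, 44, 47, 48]

The merge sort proceeds by recursively splitting the array and merging sorted halves.
After all merges, the sorted array is [1, 8, 17, 23, 29, 44, 47, 48].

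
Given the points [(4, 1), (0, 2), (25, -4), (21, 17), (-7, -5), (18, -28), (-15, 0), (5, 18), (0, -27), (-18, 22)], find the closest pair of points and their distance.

Computing all pairwise distances among 10 points:

d((4, 1), (0, 2)) = 4.1231 <-- minimum
d((4, 1), (25, -4)) = 21.587
d((4, 1), (21, 17)) = 23.3452
d((4, 1), (-7, -5)) = 12.53
d((4, 1), (18, -28)) = 32.2025
d((4, 1), (-15, 0)) = 19.0263
d((4, 1), (5, 18)) = 17.0294
d((4, 1), (0, -27)) = 28.2843
d((4, 1), (-18, 22)) = 30.4138
d((0, 2), (25, -4)) = 25.7099
d((0, 2), (21, 17)) = 25.807
d((0, 2), (-7, -5)) = 9.8995
d((0, 2), (18, -28)) = 34.9857
d((0, 2), (-15, 0)) = 15.1327
d((0, 2), (5, 18)) = 16.7631
d((0, 2), (0, -27)) = 29.0
d((0, 2), (-18, 22)) = 26.9072
d((25, -4), (21, 17)) = 21.3776
d((25, -4), (-7, -5)) = 32.0156
d((25, -4), (18, -28)) = 25.0
d((25, -4), (-15, 0)) = 40.1995
d((25, -4), (5, 18)) = 29.7321
d((25, -4), (0, -27)) = 33.9706
d((25, -4), (-18, 22)) = 50.2494
d((21, 17), (-7, -5)) = 35.609
d((21, 17), (18, -28)) = 45.0999
d((21, 17), (-15, 0)) = 39.8121
d((21, 17), (5, 18)) = 16.0312
d((21, 17), (0, -27)) = 48.7545
d((21, 17), (-18, 22)) = 39.3192
d((-7, -5), (18, -28)) = 33.9706
d((-7, -5), (-15, 0)) = 9.434
d((-7, -5), (5, 18)) = 25.9422
d((-7, -5), (0, -27)) = 23.0868
d((-7, -5), (-18, 22)) = 29.1548
d((18, -28), (-15, 0)) = 43.2782
d((18, -28), (5, 18)) = 47.8017
d((18, -28), (0, -27)) = 18.0278
d((18, -28), (-18, 22)) = 61.6117
d((-15, 0), (5, 18)) = 26.9072
d((-15, 0), (0, -27)) = 30.8869
d((-15, 0), (-18, 22)) = 22.2036
d((5, 18), (0, -27)) = 45.2769
d((5, 18), (-18, 22)) = 23.3452
d((0, -27), (-18, 22)) = 52.2015

Closest pair: (4, 1) and (0, 2) with distance 4.1231

The closest pair is (4, 1) and (0, 2) with Euclidean distance 4.1231. For 10 points, brute-force pairwise comparison is shown above. For large n, the divide-and-conquer algorithm (sort by x, recurse on halves, check the dividing strip) achieves O(n log n).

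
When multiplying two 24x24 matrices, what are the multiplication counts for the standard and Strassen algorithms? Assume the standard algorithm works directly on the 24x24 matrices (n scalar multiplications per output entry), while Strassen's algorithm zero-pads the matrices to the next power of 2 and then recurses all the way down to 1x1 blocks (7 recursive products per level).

Matrix multiplication for 24x24 matrices:

Strassen's algorithm requires power-of-2 dimensions. Pad 24x24 to 32x32 (next power of 2).

Standard algorithm: 24^3 = 13824 multiplications
Strassen's algorithm: 7^(log2(32)) = 7^5 = 16807 multiplications
Difference: 13824 - 16807 = -2983 (Strassen uses MORE here due to padding overhead — for small or just-over-power-of-2 n, padding can outweigh the per-level savings)

Standard: 13824 multiplications (24^3). Strassen: 16807 multiplications (7^5, after padding to 32x32). Strassen reduces 8 recursive multiplications to 7 at each level.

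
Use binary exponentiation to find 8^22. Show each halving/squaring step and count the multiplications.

Computing 8^22 by squaring (build up from 8^1; each line after the first costs one multiplication):

8^1 = 8
8^2 = (8^1)^2 = 8^2 = 64
8^4 = (8^2)^2 = 64^2 = 4096
8^5 = 8 * 8^4 = 8 * 4096 = 32768
8^10 = (8^5)^2 = 32768^2 = 1073741824
8^11 = 8 * 8^10 = 8 * 1073741824 = 8589934592
8^22 = (8^11)^2 = 8589934592^2 = 73786976294838206464

Result: 73786976294838206464
Multiplications needed: 6 (6 lines after 8^1)

8^22 = 73786976294838206464. Using exponentiation by squaring, this requires 6 multiplications. The key idea: if the exponent is even, square the half-power; if odd, multiply by the base once.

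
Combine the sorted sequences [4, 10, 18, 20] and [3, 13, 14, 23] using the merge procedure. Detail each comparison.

Merging process:

Compare 4 vs 3: take 3 from right. Merged: [3]
Compare 4 vs 13: take 4 from left. Merged: [3, 4]
Compare 10 vs 13: take 10 from left. Merged: [3, 4, 10]
Compare 18 vs 13: take 13 from right. Merged: [3, 4, 10, 13]
Compare 18 vs 14: take 14 from right. Merged: [3, 4, 10, 13, 14]
Compare 18 vs 23: take 18 from left. Merged: [3, 4, 10, 13, 14, 18]
Compare 20 vs 23: take 20 from left. Merged: [3, 4, 10, 13, 14, 18, 20]
Append remaining from right: [23]. Merged: [3, 4, 10, 13, 14, 18, 20, 23]

Final merged array: [3, 4, 10, 13, 14, 18, 20, 23]
Total comparisons: 7

The merged array is [3, 4, 10, 13, 14, 18, 20, 23], requiring 7 comparisons. The merge step runs in O(n) time where n is the total number of elements.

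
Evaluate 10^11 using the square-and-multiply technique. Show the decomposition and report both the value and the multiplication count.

Computing 10^11 by squaring (build up from 10^1; each line after the first costs one multiplication):

10^1 = 10
10^2 = (10^1)^2 = 10^2 = 100
10^4 = (10^2)^2 = 100^2 = 10000
10^5 = 10 * 10^4 = 10 * 10000 = 100000
10^10 = (10^5)^2 = 100000^2 = 10000000000
10^11 = 10 * 10^10 = 10 * 10000000000 = 100000000000

Result: 100000000000
Multiplications needed: 5 (5 lines after 10^1)

10^11 = 100000000000. Using exponentiation by squaring, this requires 5 multiplications. The key idea: if the exponent is even, square the half-power; if odd, multiply by the base once.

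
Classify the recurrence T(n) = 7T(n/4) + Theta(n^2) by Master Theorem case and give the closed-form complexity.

Master Theorem for T(n) = 7T(n/4) + O(n^2):

a = 7, b = 4, c = 2
log_b(a) = log_4(7) = 1.4037

Case 3: c = 2 > log_4(7) = 1.4037
T(n) = O(n^2) = O(n^2)

For T(n) = 7T(n/4) + O(n^2): log_4(7) = 1.4037. This is Case 3 of the Master Theorem (c > log_b(a), work dominated by root), giving O(n^2).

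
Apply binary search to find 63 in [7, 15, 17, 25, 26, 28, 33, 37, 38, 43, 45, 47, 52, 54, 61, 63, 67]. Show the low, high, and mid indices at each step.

Binary search for 63 in [7, 15, 17, 25, 26, 28, 33, 37, 38, 43, 45, 47, 52, 54, 61, 63, 67]:

lo=0, hi=16, mid=8, arr[mid]=38 -> 38 < 63, search right half
lo=9, hi=16, mid=12, arr[mid]=52 -> 52 < 63, search right half
lo=13, hi=16, mid=14, arr[mid]=61 -> 61 < 63, search right half
lo=15, hi=16, mid=15, arr[mid]=63 -> Found target at index 15!

Binary search finds 63 at index 15 after 4 comparisons. The search repeatedly halves the search space by comparing with the middle element.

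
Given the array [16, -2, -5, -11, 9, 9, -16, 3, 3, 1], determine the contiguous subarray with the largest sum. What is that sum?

Using Kadane's algorithm on [16, -2, -5, -11, 9, 9, -16, 3, 3, 1]:

Scanning through the array:
Position 1 (value -2): max_ending_here = 14, max_so_far = 16
Position 2 (value -5): max_ending_here = 9, max_so_far = 16
Position 3 (value -11): max_ending_here = -2, max_so_far = 16
Position 4 (value 9): max_ending_here = 9, max_so_far = 16
Position 5 (value 9): max_ending_here = 18, max_so_far = 18
Position 6 (value -16): max_ending_here = 2, max_so_far = 18
Position 7 (value 3): max_ending_here = 5, max_so_far = 18
Position 8 (value 3): max_ending_here = 8, max_so_far = 18
Position 9 (value 1): max_ending_here = 9, max_so_far = 18

Maximum subarray: [9, 9]
Maximum sum: 18

The maximum subarray is [9, 9] with sum 18. This subarray runs from index 4 to index 5.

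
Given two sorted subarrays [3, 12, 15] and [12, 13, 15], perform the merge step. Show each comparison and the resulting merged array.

Merging process:

Compare 3 vs 12: take 3 from left. Merged: [3]
Compare 12 vs 12: take 12 from left. Merged: [3, 12]
Compare 15 vs 12: take 12 from right. Merged: [3, 12, 12]
Compare 15 vs 13: take 13 from right. Merged: [3, 12, 12, 13]
Compare 15 vs 15: take 15 from left. Merged: [3, 12, 12, 13, 15]
Append remaining from right: [15]. Merged: [3, 12, 12, 13, 15, 15]

Final merged array: [3, 12, 12, 13, 15, 15]
Total comparisons: 5

The merged array is [3, 12, 12, 13, 15, 15], requiring 5 comparisons. The merge step runs in O(n) time where n is the total number of elements.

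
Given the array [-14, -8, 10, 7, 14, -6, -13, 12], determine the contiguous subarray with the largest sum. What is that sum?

Using Kadane's algorithm on [-14, -8, 10, 7, 14, -6, -13, 12]:

Scanning through the array:
Position 1 (value -8): max_ending_here = -8, max_so_far = -8
Position 2 (value 10): max_ending_here = 10, max_so_far = 10
Position 3 (value 7): max_ending_here = 17, max_so_far = 17
Position 4 (value 14): max_ending_here = 31, max_so_far = 31
Position 5 (value -6): max_ending_here = 25, max_so_far = 31
Position 6 (value -13): max_ending_here = 12, max_so_far = 31
Position 7 (value 12): max_ending_here = 24, max_so_far = 31

Maximum subarray: [10, 7, 14]
Maximum sum: 31

The maximum subarray is [10, 7, 14] with sum 31. This subarray runs from index 2 to index 4.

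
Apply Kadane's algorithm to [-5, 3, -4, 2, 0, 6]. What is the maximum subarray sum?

Using Kadane's algorithm on [-5, 3, -4, 2, 0, 6]:

Scanning through the array:
Position 1 (value 3): max_ending_here = 3, max_so_far = 3
Position 2 (value -4): max_ending_here = -1, max_so_far = 3
Position 3 (value 2): max_ending_here = 2, max_so_far = 3
Position 4 (value 0): max_ending_here = 2, max_so_far = 3
Position 5 (value 6): max_ending_here = 8, max_so_far = 8

Maximum subarray: [2, 0, 6]
Maximum sum: 8

The maximum subarray is [2, 0, 6] with sum 8. This subarray runs from index 3 to index 5.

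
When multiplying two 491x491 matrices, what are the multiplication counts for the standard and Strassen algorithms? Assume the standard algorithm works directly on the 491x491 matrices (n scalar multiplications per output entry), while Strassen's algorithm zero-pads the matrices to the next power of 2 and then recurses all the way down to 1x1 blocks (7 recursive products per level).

Matrix multiplication for 491x491 matrices:

Strassen's algorithm requires power-of-2 dimensions. Pad 491x491 to 512x512 (next power of 2).

Standard algorithm: 491^3 = 118370771 multiplications
Strassen's algorithm: 7^(log2(512)) = 7^9 = 40353607 multiplications
Savings: 118370771 - 40353607 = 78017164 multiplications

Standard: 118370771 multiplications (491^3). Strassen: 40353607 multiplications (7^9, after padding to 512x512). Strassen reduces 8 recursive multiplications to 7 at each level.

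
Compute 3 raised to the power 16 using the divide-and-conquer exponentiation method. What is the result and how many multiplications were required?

Computing 3^16 by squaring (build up from 3^1; each line after the first costs one multiplication):

3^1 = 3
3^2 = (3^1)^2 = 3^2 = 9
3^4 = (3^2)^2 = 9^2 = 81
3^8 = (3^4)^2 = 81^2 = 6561
3^16 = (3^8)^2 = 6561^2 = 43046721

Result: 43046721
Multiplications needed: 4 (4 lines after 3^1)

3^16 = 43046721. Using exponentiation by squaring, this requires 4 multiplications. The key idea: if the exponent is even, square the half-power; if odd, multiply by the base once.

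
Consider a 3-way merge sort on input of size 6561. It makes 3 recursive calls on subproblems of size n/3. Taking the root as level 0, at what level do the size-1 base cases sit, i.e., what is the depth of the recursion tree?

For divide and conquer with division factor 3:

Problem sizes at each level:
Level 0: 6561
Level 1: 2187
Level 2: 729
Level 3: 243
Level 4: 81
Level 5: 27
Level 6: 9
Level 7: 3
Level 8: 1

The root is level 0 and the size-1 base case is level 8 (the tree spans levels 0 through 8, i.e. 9 levels counting the root), so the depth is the number of divisions: log_3(6561) = 8

The recursion tree depth is log_3(6561) = 8. At each level, the problem size is divided by 3, so it takes 8 divisions to reduce to a base case of size 1. The algorithm makes 3 recursive calls at each level.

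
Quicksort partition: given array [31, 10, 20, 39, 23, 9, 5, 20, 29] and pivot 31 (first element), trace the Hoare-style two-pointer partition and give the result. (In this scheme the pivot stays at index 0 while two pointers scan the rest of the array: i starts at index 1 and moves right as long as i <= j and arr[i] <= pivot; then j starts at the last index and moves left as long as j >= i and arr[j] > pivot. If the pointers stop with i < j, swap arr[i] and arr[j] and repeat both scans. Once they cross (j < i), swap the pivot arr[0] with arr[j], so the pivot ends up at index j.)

Hoare-style two-pointer partition with pivot = 31:

Initial array: [31, 10, 20, 39, 23, 9, 5, 20, 29]

Pointers start at i = 1, j = 8.
i stops at index 3 (arr[3]=39 > 31), j stops at index 8 (arr[8]=29 <= 31): swap arr[3] and arr[8], array becomes [31, 10, 20, 29, 23, 9, 5, 20, 39]
i ends at 8, j ends at 7: the pointers have crossed (j < i), so scanning stops.

Swap pivot arr[0] with arr[7] to place pivot at position 7: [20, 10, 20, 29, 23, 9, 5, 31, 39]
Pivot position: 7

After partitioning with pivot 31, the array becomes [20, 10, 20, 29, 23, 9, 5, 31, 39]. The pivot is placed at index 7. All elements to the left of the pivot are <= 31, and all elements to the right are > 31.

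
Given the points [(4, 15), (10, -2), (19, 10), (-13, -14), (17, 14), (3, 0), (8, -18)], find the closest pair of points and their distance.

Computing all pairwise distances among 7 points:

d((4, 15), (10, -2)) = 18.0278
d((4, 15), (19, 10)) = 15.8114
d((4, 15), (-13, -14)) = 33.6155
d((4, 15), (17, 14)) = 13.0384
d((4, 15), (3, 0)) = 15.0333
d((4, 15), (8, -18)) = 33.2415
d((10, -2), (19, 10)) = 15.0
d((10, -2), (-13, -14)) = 25.9422
d((10, -2), (17, 14)) = 17.4642
d((10, -2), (3, 0)) = 7.2801
d((10, -2), (8, -18)) = 16.1245
d((19, 10), (-13, -14)) = 40.0
d((19, 10), (17, 14)) = 4.4721 <-- minimum
d((19, 10), (3, 0)) = 18.868
d((19, 10), (8, -18)) = 30.0832
d((-13, -14), (17, 14)) = 41.0366
d((-13, -14), (3, 0)) = 21.2603
d((-13, -14), (8, -18)) = 21.3776
d((17, 14), (3, 0)) = 19.799
d((17, 14), (8, -18)) = 33.2415
d((3, 0), (8, -18)) = 18.6815

Closest pair: (19, 10) and (17, 14) with distance 4.4721

The closest pair is (19, 10) and (17, 14) with Euclidean distance 4.4721. For 7 points, brute-force pairwise comparison is shown above. For large n, the divide-and-conquer algorithm (sort by x, recurse on halves, check the dividing strip) achieves O(n log n).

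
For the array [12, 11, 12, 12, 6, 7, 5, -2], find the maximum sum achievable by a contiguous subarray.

Using Kadane's algorithm on [12, 11, 12, 12, 6, 7, 5, -2]:

Scanning through the array:
Position 1 (value 11): max_ending_here = 23, max_so_far = 23
Position 2 (value 12): max_ending_here = 35, max_so_far = 35
Position 3 (value 12): max_ending_here = 47, max_so_far = 47
Position 4 (value 6): max_ending_here = 53, max_so_far = 53
Position 5 (value 7): max_ending_here = 60, max_so_far = 60
Position 6 (value 5): max_ending_here = 65, max_so_far = 65
Position 7 (value -2): max_ending_here = 63, max_so_far = 65

Maximum subarray: [12, 11, 12, 12, 6, 7, 5]
Maximum sum: 65

The maximum subarray is [12, 11, 12, 12, 6, 7, 5] with sum 65. This subarray runs from index 0 to index 6.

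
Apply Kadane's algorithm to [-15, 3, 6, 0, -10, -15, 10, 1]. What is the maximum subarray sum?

Using Kadane's algorithm on [-15, 3, 6, 0, -10, -15, 10, 1]:

Scanning through the array:
Position 1 (value 3): max_ending_here = 3, max_so_far = 3
Position 2 (value 6): max_ending_here = 9, max_so_far = 9
Position 3 (value 0): max_ending_here = 9, max_so_far = 9
Position 4 (value -10): max_ending_here = -1, max_so_far = 9
Position 5 (value -15): max_ending_here = -15, max_so_far = 9
Position 6 (value 10): max_ending_here = 10, max_so_far = 10
Position 7 (value 1): max_ending_here = 11, max_so_far = 11

Maximum subarray: [10, 1]
Maximum sum: 11

The maximum subarray is [10, 1] with sum 11. This subarray runs from index 6 to index 7.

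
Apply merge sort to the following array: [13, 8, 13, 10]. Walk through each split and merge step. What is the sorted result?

Merge sort trace:

Split: [13, 8, 13, 10] -> [13, 8] and [13, 10]
  Split: [13, 8] -> [13] and [8]
  Merge: [13] + [8] -> [8, 13]
  Split: [13, 10] -> [13] and [10]
  Merge: [13] + [10] -> [10, 13]
Merge: [8, 13] + [10, 13] -> [8, 10, 13, 13]

Final sorted array: [8, 10, 13, 13]

The merge sort proceeds by recursively splitting the array and merging sorted halves.
After all merges, the sorted array is [8, 10, 13, 13].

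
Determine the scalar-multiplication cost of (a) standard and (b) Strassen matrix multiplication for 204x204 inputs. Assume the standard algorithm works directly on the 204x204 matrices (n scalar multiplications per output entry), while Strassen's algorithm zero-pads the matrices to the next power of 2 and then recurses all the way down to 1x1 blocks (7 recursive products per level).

Matrix multiplication for 204x204 matrices:

Strassen's algorithm requires power-of-2 dimensions. Pad 204x204 to 256x256 (next power of 2).

Standard algorithm: 204^3 = 8489664 multiplications
Strassen's algorithm: 7^(log2(256)) = 7^8 = 5764801 multiplications
Savings: 8489664 - 5764801 = 2724863 multiplications

Standard: 8489664 multiplications (204^3). Strassen: 5764801 multiplications (7^8, after padding to 256x256). Strassen reduces 8 recursive multiplications to 7 at each level.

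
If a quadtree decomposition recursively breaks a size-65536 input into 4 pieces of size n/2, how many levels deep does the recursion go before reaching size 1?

For divide and conquer with division factor 2:

Problem sizes at each level:
Level 0: 65536
Level 1: 32768
Level 2: 16384
Level 3: 8192
Level 4: 4096
Level 5: 2048
Level 6: 1024
Level 7: 512
Level 8: 256
Level 9: 128
Level 10: 64
Level 11: 32
Level 12: 16
Level 13: 8
Level 14: 4
Level 15: 2
Level 16: 1

The root is level 0 and the size-1 base case is level 16 (the tree spans levels 0 through 16, i.e. 17 levels counting the root), so the depth is the number of divisions: log_2(65536) = 16

The recursion tree depth is log_2(65536) = 16. At each level, the problem size is divided by 2, so it takes 16 divisions to reduce to a base case of size 1. The algorithm makes 4 recursive calls at each level.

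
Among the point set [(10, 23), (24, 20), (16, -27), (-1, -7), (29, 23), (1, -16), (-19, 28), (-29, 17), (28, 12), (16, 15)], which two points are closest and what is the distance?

Computing all pairwise distances among 10 points:

d((10, 23), (24, 20)) = 14.3178
d((10, 23), (16, -27)) = 50.3587
d((10, 23), (-1, -7)) = 31.9531
d((10, 23), (29, 23)) = 19.0
d((10, 23), (1, -16)) = 40.025
d((10, 23), (-19, 28)) = 29.4279
d((10, 23), (-29, 17)) = 39.4588
d((10, 23), (28, 12)) = 21.095
d((10, 23), (16, 15)) = 10.0
d((24, 20), (16, -27)) = 47.676
d((24, 20), (-1, -7)) = 36.7967
d((24, 20), (29, 23)) = 5.831 <-- minimum
d((24, 20), (1, -16)) = 42.72
d((24, 20), (-19, 28)) = 43.7379
d((24, 20), (-29, 17)) = 53.0848
d((24, 20), (28, 12)) = 8.9443
d((24, 20), (16, 15)) = 9.434
d((16, -27), (-1, -7)) = 26.2488
d((16, -27), (29, 23)) = 51.6624
d((16, -27), (1, -16)) = 18.6011
d((16, -27), (-19, 28)) = 65.192
d((16, -27), (-29, 17)) = 62.9365
d((16, -27), (28, 12)) = 40.8044
d((16, -27), (16, 15)) = 42.0
d((-1, -7), (29, 23)) = 42.4264
d((-1, -7), (1, -16)) = 9.2195
d((-1, -7), (-19, 28)) = 39.3573
d((-1, -7), (-29, 17)) = 36.8782
d((-1, -7), (28, 12)) = 34.6699
d((-1, -7), (16, 15)) = 27.8029
d((29, 23), (1, -16)) = 48.0104
d((29, 23), (-19, 28)) = 48.2597
d((29, 23), (-29, 17)) = 58.3095
d((29, 23), (28, 12)) = 11.0454
d((29, 23), (16, 15)) = 15.2643
d((1, -16), (-19, 28)) = 48.3322
d((1, -16), (-29, 17)) = 44.5982
d((1, -16), (28, 12)) = 38.8973
d((1, -16), (16, 15)) = 34.4384
d((-19, 28), (-29, 17)) = 14.8661
d((-19, 28), (28, 12)) = 49.6488
d((-19, 28), (16, 15)) = 37.3363
d((-29, 17), (28, 12)) = 57.2189
d((-29, 17), (16, 15)) = 45.0444
d((28, 12), (16, 15)) = 12.3693

Closest pair: (24, 20) and (29, 23) with distance 5.831

The closest pair is (24, 20) and (29, 23) with Euclidean distance 5.831. For 10 points, brute-force pairwise comparison is shown above. For large n, the divide-and-conquer algorithm (sort by x, recurse on halves, check the dividing strip) achieves O(n log n).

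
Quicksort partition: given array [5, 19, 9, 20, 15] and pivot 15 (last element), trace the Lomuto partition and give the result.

Lomuto partition with pivot = 15:

Initial array: [5, 19, 9, 20, 15]

arr[0]=5 <= 15: swap with position 0, array becomes [5, 19, 9, 20, 15]
arr[1]=19 > 15: no swap
arr[2]=9 <= 15: swap with position 1, array becomes [5, 9, 19, 20, 15]
arr[3]=20 > 15: no swap

Place pivot at position 2: [5, 9, 15, 20, 19]
Pivot position: 2

After partitioning with pivot 15, the array becomes [5, 9, 15, 20, 19]. The pivot is placed at index 2. All elements to the left of the pivot are <= 15, and all elements to the right are > 15.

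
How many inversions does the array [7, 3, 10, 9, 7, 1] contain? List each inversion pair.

Finding inversions in [7, 3, 10, 9, 7, 1]:

(0, 1): arr[0]=7 > arr[1]=3
(0, 5): arr[0]=7 > arr[5]=1
(1, 5): arr[1]=3 > arr[5]=1
(2, 3): arr[2]=10 > arr[3]=9
(2, 4): arr[2]=10 > arr[4]=7
(2, 5): arr[2]=10 > arr[5]=1
(3, 4): arr[3]=9 > arr[4]=7
(3, 5): arr[3]=9 > arr[5]=1
(4, 5): arr[4]=7 > arr[5]=1

Total inversions: 9

The array has 9 inversion(s): (0,1), (0,5), (1,5), (2,3), (2,4), (2,5), (3,4), (3,5), (4,5). Each pair (i,j) satisfies i < j and arr[i] > arr[j].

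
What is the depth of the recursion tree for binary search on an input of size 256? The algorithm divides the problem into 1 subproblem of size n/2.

For divide and conquer with division factor 2:

Problem sizes at each level:
Level 0: 256
Level 1: 128
Level 2: 64
Level 3: 32
Level 4: 16
Level 5: 8
Level 6: 4
Level 7: 2
Level 8: 1

The root is level 0 and the size-1 base case is level 8 (the tree spans levels 0 through 8, i.e. 9 levels counting the root), so the depth is the number of divisions: log_2(256) = 8

The recursion tree depth is log_2(256) = 8. At each level, the problem size is divided by 2, so it takes 8 divisions to reduce to a base case of size 1. The algorithm makes 1 recursive call at each level.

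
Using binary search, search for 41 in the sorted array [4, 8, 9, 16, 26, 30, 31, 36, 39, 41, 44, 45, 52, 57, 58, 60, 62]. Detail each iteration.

Binary search for 41 in [4, 8, 9, 16, 26, 30, 31, 36, 39, 41, 44, 45, 52, 57, 58, 60, 62]:

lo=0, hi=16, mid=8, arr[mid]=39 -> 39 < 41, search right half
lo=9, hi=16, mid=12, arr[mid]=52 -> 52 > 41, search left half
lo=9, hi=11, mid=10, arr[mid]=44 -> 44 > 41, search left half
lo=9, hi=9, mid=9, arr[mid]=41 -> Found target at index 9!

Binary search finds 41 at index 9 after 4 comparisons. The search repeatedly halves the search space by comparing with the middle element.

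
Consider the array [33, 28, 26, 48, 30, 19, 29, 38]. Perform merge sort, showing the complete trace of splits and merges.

Merge sort trace:

Split: [33, 28, 26, 48, 30, 19, 29, 38] -> [33, 28, 26, 48] and [30, 19, 29, 38]
  Split: [33, 28, 26, 48] -> [33, 28] and [26, 48]
    Split: [33, 28] -> [33] and [28]
    Merge: [33] + [28] -> [28, 33]
    Split: [26, 48] -> [26] and [48]
    Merge: [26] + [48] -> [26, 48]
  Merge: [28, 33] + [26, 48] -> [26, 28, 33, 48]
  Split: [30, 19, 29, 38] -> [30, 19] and [29, 38]
    Split: [30, 19] -> [30] and [19]
    Merge: [30] + [19] -> [19, 30]
    Split: [29, 38] -> [29] and [38]
    Merge: [29] + [38] -> [29, 38]
  Merge: [19, 30] + [29, 38] -> [19, 29, 30, 38]
Merge: [26, 28, 33, 48] + [19, 29, 30, 38] -> [19, 26, 28, 29, 30, 33, 38, 48]

Final sorted array: [19, 26, 28, 29, 30, 33, 38, 48]

The merge sort proceeds by recursively splitting the array and merging sorted halves.
After all merges, the sorted array is [19, 26, 28, 29, 30, 33, 38, 48].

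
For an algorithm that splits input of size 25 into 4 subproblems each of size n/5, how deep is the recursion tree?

For divide and conquer with division factor 5:

Problem sizes at each level:
Level 0: 25
Level 1: 5
Level 2: 1

The root is level 0 and the size-1 base case is level 2 (the tree spans levels 0 through 2, i.e. 3 levels counting the root), so the depth is the number of divisions: log_5(25) = 2

The recursion tree depth is log_5(25) = 2. At each level, the problem size is divided by 5, so it takes 2 divisions to reduce to a base case of size 1. The algorithm makes 4 recursive calls at each level.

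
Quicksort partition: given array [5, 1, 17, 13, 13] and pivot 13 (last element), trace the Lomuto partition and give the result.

Lomuto partition with pivot = 13:

Initial array: [5, 1, 17, 13, 13]

arr[0]=5 <= 13: swap with position 0, array becomes [5, 1, 17, 13, 13]
arr[1]=1 <= 13: swap with position 1, array becomes [5, 1, 17, 13, 13]
arr[2]=17 > 13: no swap
arr[3]=13 <= 13: swap with position 2, array becomes [5, 1, 13, 17, 13]

Place pivot at position 3: [5, 1, 13, 13, 17]
Pivot position: 3

After partitioning with pivot 13, the array becomes [5, 1, 13, 13, 17]. The pivot is placed at index 3. All elements to the left of the pivot are <= 13, and all elements to the right are > 13.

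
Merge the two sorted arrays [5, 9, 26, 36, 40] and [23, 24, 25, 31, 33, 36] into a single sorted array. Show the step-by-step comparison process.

Merging process:

Compare 5 vs 23: take 5 from left. Merged: [5]
Compare 9 vs 23: take 9 from left. Merged: [5, 9]
Compare 26 vs 23: take 23 from right. Merged: [5, 9, 23]
Compare 26 vs 24: take 24 from right. Merged: [5, 9, 23, 24]
Compare 26 vs 25: take 25 from right. Merged: [5, 9, 23, 24, 25]
Compare 26 vs 31: take 26 from left. Merged: [5, 9, 23, 24, 25, 26]
Compare 36 vs 31: take 31 from right. Merged: [5, 9, 23, 24, 25, 26, 31]
Compare 36 vs 33: take 33 from right. Merged: [5, 9, 23, 24, 25, 26, 31, 33]
Compare 36 vs 36: take 36 from left. Merged: [5, 9, 23, 24, 25, 26, 31, 33, 36]
Compare 40 vs 36: take 36 from right. Merged: [5, 9, 23, 24, 25, 26, 31, 33, 36, 36]
Append remaining from left: [40]. Merged: [5, 9, 23, 24, 25, 26, 31, 33, 36, 36, 40]

Final merged array: [5, 9, 23, 24, 25, 26, 31, 33, 36, 36, 40]
Total comparisons: 10

The merged array is [5, 9, 23, 24, 25, 26, 31, 33, 36, 36, 40], requiring 10 comparisons. The merge step runs in O(n) time where n is the total number of elements.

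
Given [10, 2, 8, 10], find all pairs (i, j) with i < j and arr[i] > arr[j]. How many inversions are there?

Finding inversions in [10, 2, 8, 10]:

(0, 1): arr[0]=10 > arr[1]=2
(0, 2): arr[0]=10 > arr[2]=8

Total inversions: 2

The array has 2 inversion(s): (0,1), (0,2). Each pair (i,j) satisfies i < j and arr[i] > arr[j].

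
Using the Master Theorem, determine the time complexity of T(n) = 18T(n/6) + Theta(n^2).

Master Theorem for T(n) = 18T(n/6) + O(n^2):

a = 18, b = 6, c = 2
log_b(a) = log_6(18) = 1.6131

Case 3: c = 2 > log_6(18) = 1.6131
T(n) = O(n^2) = O(n^2)

For T(n) = 18T(n/6) + O(n^2): log_6(18) = 1.6131. This is Case 3 of the Master Theorem (c > log_b(a), work dominated by root), giving O(n^2).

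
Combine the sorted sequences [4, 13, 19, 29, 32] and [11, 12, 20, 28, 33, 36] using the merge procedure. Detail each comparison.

Merging process:

Compare 4 vs 11: take 4 from left. Merged: [4]
Compare 13 vs 11: take 11 from right. Merged: [4, 11]
Compare 13 vs 12: take 12 from right. Merged: [4, 11, 12]
Compare 13 vs 20: take 13 from left. Merged: [4, 11, 12, 13]
Compare 19 vs 20: take 19 from left. Merged: [4, 11, 12, 13, 19]
Compare 29 vs 20: take 20 from right. Merged: [4, 11, 12, 13, 19, 20]
Compare 29 vs 28: take 28 from right. Merged: [4, 11, 12, 13, 19, 20, 28]
Compare 29 vs 33: take 29 from left. Merged: [4, 11, 12, 13, 19, 20, 28, 29]
Compare 32 vs 33: take 32 from left. Merged: [4, 11, 12, 13, 19, 20, 28, 29, 32]
Append remaining from right: [33, 36]. Merged: [4, 11, 12, 13, 19, 20, 28, 29, 32, 33, 36]

Final merged array: [4, 11, 12, 13, 19, 20, 28, 29, 32, 33, 36]
Total comparisons: 9

The merged array is [4, 11, 12, 13, 19, 20, 28, 29, 32, 33, 36], requiring 9 comparisons. The merge step runs in O(n) time where n is the total number of elements.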